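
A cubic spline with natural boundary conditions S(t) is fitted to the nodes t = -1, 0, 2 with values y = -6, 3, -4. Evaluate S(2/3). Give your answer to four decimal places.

Put M_i = S'' at the i-th knot. Here h = (1, 2) and Δ = (9, -7/2), so the interior equations h_(i-1)·M_(i-1) + 2(h_(i-1)+h_i)·M_i + h_i·M_(i+1) = 6(Δ_i − Δ_(i-1)) read
  1·M_0 + 6·M_1 + 2·M_2 = 6(Δ_1 - Δ_0) = -75
Natural end conditions: M_0 = M_2 = 0.
Hence M_0 = 0, M_1 = -25/2, M_2 = 0.
On [0, 2], S(t) = 3 + 29/6·t - 25/4·t² + 25/24·t³.
With t = 2/3: S(2/3) = 304/81.

3.7531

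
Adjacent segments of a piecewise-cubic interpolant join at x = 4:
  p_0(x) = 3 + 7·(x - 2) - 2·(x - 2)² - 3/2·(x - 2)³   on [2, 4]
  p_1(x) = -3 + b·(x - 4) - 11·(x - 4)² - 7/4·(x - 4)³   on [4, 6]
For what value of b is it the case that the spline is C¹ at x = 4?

p_0'(x) = 7 - 4·(x - 2) - 9/2·(x - 2)², so p_0'(4) = -19. On the right, p_1'(4) = b, so b = -19.

-19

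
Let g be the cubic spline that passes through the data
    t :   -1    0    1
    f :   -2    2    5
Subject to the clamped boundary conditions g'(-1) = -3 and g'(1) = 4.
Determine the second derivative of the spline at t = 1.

8

Write m_i for g''(x_i). With h_i = 1, 1 and divided differences Δ_i = 4, 3, the continuity of g' gives the tridiagonal system
  1·m_0 + 4·m_1 + 1·m_2 = 6(Δ_1 - Δ_0) = -6
Clamped end conditions give two more equations: 2h_0·m_0 + h_0·m_1 = 6(Δ_0 - g'(-1)) = 42 and h_1·m_1 + 2h_1·m_2 = 6(g'(1) - Δ_1) = 6.
Hence m_0 = 26, m_1 = -10, m_2 = 8.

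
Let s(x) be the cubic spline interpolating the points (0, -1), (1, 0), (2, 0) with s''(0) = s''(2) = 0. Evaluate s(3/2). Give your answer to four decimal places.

Let σ_i = s''(x_i). Step sizes h_i = 1, 1; slopes of the chords Δ_i = (y_(i+1) - y_i)/h_i = 1, 0.
  1·σ_0 + 4·σ_1 + 1·σ_2 = 6(Δ_1 - Δ_0) = -6
Natural end conditions: σ_0 = σ_2 = 0.
Solving the tridiagonal system: σ_0 = 0, σ_1 = -3/2, σ_2 = 0.
On [1, 2], s(x) = 0 + 1/2·(x - 1) - 3/4·(x - 1)² + 1/4·(x - 1)³.
With (x - 1) = 1/2: s(3/2) = 3/32.

0.0938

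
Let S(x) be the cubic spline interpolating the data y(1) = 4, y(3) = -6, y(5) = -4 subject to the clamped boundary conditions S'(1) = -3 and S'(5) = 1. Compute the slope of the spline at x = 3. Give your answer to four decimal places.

-2.5000

With m_i denoting the second derivative at x_i, h_i = 2, 2, and Δ_i = (y_(i+1) − y_i)/h_i = -5, 1:
  2·m_0 + 8·m_1 + 2·m_2 = 6(Δ_1 - Δ_0) = 36
Clamped end conditions give two more equations: 2h_0·m_0 + h_0·m_1 = 6(Δ_0 - S'(1)) = -12 and h_1·m_1 + 2h_1·m_2 = 6(S'(5) - Δ_1) = 0.
Forward elimination and back-substitution give m_0 = -13/2, m_1 = 7, m_2 = -7/2.
On [3, 5], S'(x) = b_1 + 2c_1·(x - 3) + 3d_1·(x - 3)² with b_1 = Δ_1 - h_1(2m_1 + m_2)/6 = -5/2, c_1 = m_1/2 = 7/2, d_1 = (m_2 - m_1)/(6h_1) = -7/8. So S'(3) = -5/2.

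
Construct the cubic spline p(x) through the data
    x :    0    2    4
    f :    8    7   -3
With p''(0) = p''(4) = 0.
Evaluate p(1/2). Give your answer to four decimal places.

8.2773

Write M_i for p''(x_i). With h_i = 2, 2 and divided differences Δ_i = -1/2, -5, the continuity of p' gives the tridiagonal system
  2·M_0 + 8·M_1 + 2·M_2 = 6(Δ_1 - Δ_0) = -27
Natural end conditions: M_0 = M_2 = 0.
Forward elimination and back-substitution give M_0 = 0, M_1 = -27/8, M_2 = 0.
On [0, 2], p(x) = 8 + 5/8·x + 0·x² - 9/32·x³.
With x = 1/2: p(1/2) = 2119/256.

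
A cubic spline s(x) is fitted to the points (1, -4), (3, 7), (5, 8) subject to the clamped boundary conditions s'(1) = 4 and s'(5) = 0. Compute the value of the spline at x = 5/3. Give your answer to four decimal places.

-0.4815

Let M_i = s''(x_i). Step sizes h_i = 2, 2; slopes of the chords Δ_i = (y_(i+1) - y_i)/h_i = 11/2, 1/2.
  2·M_0 + 8·M_1 + 2·M_2 = 6(Δ_1 - Δ_0) = -30
Clamped end conditions give two more equations: 2h_0·M_0 + h_0·M_1 = 6(Δ_0 - s'(1)) = 9 and h_1·M_1 + 2h_1·M_2 = 6(s'(5) - Δ_1) = -3.
Solving: M_0 = 5, M_1 = -11/2, M_2 = 2.
On [1, 3], s(x) = -4 + 4·(x - 1) + 5/2·(x - 1)² - 7/8·(x - 1)³.
With (x - 1) = 2/3: s(5/3) = -13/27.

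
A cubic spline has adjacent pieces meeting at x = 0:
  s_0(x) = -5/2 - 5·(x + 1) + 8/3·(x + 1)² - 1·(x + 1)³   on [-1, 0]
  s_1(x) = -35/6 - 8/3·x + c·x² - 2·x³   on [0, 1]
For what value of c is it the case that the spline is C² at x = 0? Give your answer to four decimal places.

s_0''(x) = 16/3 - 6·(x + 1), so s_0''(0) = -2/3. On the right, s_1''(0) = 2c, so c = -1/3.

-0.3333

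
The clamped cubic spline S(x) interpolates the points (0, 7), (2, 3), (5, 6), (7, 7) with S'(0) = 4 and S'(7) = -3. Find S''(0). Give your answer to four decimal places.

Let M_i = S''(x_i). Step sizes h_i = 2, 3, 2; slopes of the chords Δ_i = (y_(i+1) - y_i)/h_i = -2, 1, 1/2.
  2·M_0 + 10·M_1 + 3·M_2 = 6(Δ_1 - Δ_0) = 18
  3·M_1 + 10·M_2 + 2·M_3 = 6(Δ_2 - Δ_1) = -3
Clamped end conditions give two more equations: 2h_0·M_0 + h_0·M_1 = 6(Δ_0 - S'(0)) = -36 and h_2·M_2 + 2h_2·M_3 = 6(S'(7) - Δ_2) = -21.
Solving the tridiagonal system: M_0 = -355/32, M_1 = 67/16, M_2 = -9/16, M_3 = -159/32.

-11.0938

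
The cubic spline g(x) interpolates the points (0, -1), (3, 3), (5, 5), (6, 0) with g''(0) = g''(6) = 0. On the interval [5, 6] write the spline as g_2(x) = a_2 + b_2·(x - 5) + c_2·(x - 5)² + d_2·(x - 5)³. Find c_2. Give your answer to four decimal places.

-3.1786

Write σ_i for g''(x_i). With h_i = 3, 2, 1 and divided differences Δ_i = 4/3, 1, -5, the continuity of g' gives the tridiagonal system
  3·σ_0 + 10·σ_1 + 2·σ_2 = 6(Δ_1 - Δ_0) = -2
  2·σ_1 + 6·σ_2 + 1·σ_3 = 6(Δ_2 - Δ_1) = -36
Natural end conditions: σ_0 = σ_3 = 0.
Hence σ_0 = 0, σ_1 = 15/14, σ_2 = -89/14, σ_3 = 0.
On [5, 6], with g_2(x) = a_2 + b_2·(x - 5) + c_2·(x - 5)² + d_2·(x - 5)³: c_2 = σ_2/2 = -89/28, d_2 = (σ_3 - σ_2)/(6h_2) = 89/84, b_2 = Δ_2 - h_2(2σ_2 + σ_3)/6 = -121/42.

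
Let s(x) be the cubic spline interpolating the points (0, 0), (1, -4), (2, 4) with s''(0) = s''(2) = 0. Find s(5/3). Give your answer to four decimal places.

0.4444

Let M_i = s''(x_i). Step sizes h_i = 1, 1; slopes of the chords Δ_i = (y_(i+1) - y_i)/h_i = -4, 8.
  1·M_0 + 4·M_1 + 1·M_2 = 6(Δ_1 - Δ_0) = 72
Natural end conditions: M_0 = M_2 = 0.
Forward elimination and back-substitution give M_0 = 0, M_1 = 18, M_2 = 0.
On [1, 2], s(x) = -4 + 2·(x - 1) + 9·(x - 1)² - 3·(x - 1)³.
With (x - 1) = 2/3: s(5/3) = 4/9.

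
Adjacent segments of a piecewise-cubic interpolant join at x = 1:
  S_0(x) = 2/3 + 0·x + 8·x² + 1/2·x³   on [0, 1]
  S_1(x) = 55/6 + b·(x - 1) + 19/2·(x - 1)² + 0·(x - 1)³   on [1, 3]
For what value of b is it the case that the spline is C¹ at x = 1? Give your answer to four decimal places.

17.5000

S_0'(x) = 0 + 16·x + 3/2·x², so S_0'(1) = 35/2. On the right, S_1'(1) = b, so b = 35/2.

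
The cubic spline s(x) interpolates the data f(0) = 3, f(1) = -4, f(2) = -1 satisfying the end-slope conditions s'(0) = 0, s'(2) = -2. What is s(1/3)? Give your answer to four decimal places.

Write m_i for s''(x_i). With h_i = 1, 1 and divided differences Δ_i = -7, 3, the continuity of s' gives the tridiagonal system
  1·m_0 + 4·m_1 + 1·m_2 = 6(Δ_1 - Δ_0) = 60
Clamped end conditions give two more equations: 2h_0·m_0 + h_0·m_1 = 6(Δ_0 - s'(0)) = -42 and h_1·m_1 + 2h_1·m_2 = 6(s'(2) - Δ_1) = -30.
Solving the tridiagonal system: m_0 = -37, m_1 = 32, m_2 = -31.
On [0, 1], s(x) = 3 + 0·x - 37/2·x² + 23/2·x³.
With x = 1/3: s(1/3) = 37/27.

1.3704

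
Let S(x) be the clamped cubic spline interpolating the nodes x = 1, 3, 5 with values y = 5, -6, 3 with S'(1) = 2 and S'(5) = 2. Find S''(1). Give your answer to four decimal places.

-18.7500

Put σ_i = S'' at the i-th knot. Here h = (2, 2) and Δ = (-11/2, 9/2), so the interior equations h_(i-1)·σ_(i-1) + 2(h_(i-1)+h_i)·σ_i + h_i·σ_(i+1) = 6(Δ_i − Δ_(i-1)) read
  2·σ_0 + 8·σ_1 + 2·σ_2 = 6(Δ_1 - Δ_0) = 60
Clamped end conditions give two more equations: 2h_0·σ_0 + h_0·σ_1 = 6(Δ_0 - S'(1)) = -45 and h_1·σ_1 + 2h_1·σ_2 = 6(S'(5) - Δ_1) = -15.
Solving the tridiagonal system: σ_0 = -75/4, σ_1 = 15, σ_2 = -45/4.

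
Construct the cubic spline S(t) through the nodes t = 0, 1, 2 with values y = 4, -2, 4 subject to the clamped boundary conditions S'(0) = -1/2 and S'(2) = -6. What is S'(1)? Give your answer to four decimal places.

1.6250

Let M_i = S''(x_i). Step sizes h_i = 1, 1; slopes of the chords Δ_i = (y_(i+1) - y_i)/h_i = -6, 6.
  1·M_0 + 4·M_1 + 1·M_2 = 6(Δ_1 - Δ_0) = 72
Clamped end conditions give two more equations: 2h_0·M_0 + h_0·M_1 = 6(Δ_0 - S'(0)) = -33 and h_1·M_1 + 2h_1·M_2 = 6(S'(2) - Δ_1) = -72.
Solving: M_0 = -149/4, M_1 = 83/2, M_2 = -227/4.
On [1, 2], S'(t) = b_1 + 2c_1·(t - 1) + 3d_1·(t - 1)² with b_1 = Δ_1 - h_1(2M_1 + M_2)/6 = 13/8, c_1 = M_1/2 = 83/4, d_1 = (M_2 - M_1)/(6h_1) = -131/8. So S'(1) = 13/8.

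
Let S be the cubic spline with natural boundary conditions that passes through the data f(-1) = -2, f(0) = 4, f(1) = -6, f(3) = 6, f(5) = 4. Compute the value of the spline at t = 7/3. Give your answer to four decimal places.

-0.0794

Put m_i = S'' at the i-th knot. Here h = (1, 1, 2, 2) and Δ = (6, -10, 6, -1), so the interior equations h_(i-1)·m_(i-1) + 2(h_(i-1)+h_i)·m_i + h_i·m_(i+1) = 6(Δ_i − Δ_(i-1)) read
  1·m_0 + 4·m_1 + 1·m_2 = 6(Δ_1 - Δ_0) = -96
  1·m_1 + 6·m_2 + 2·m_3 = 6(Δ_2 - Δ_1) = 96
  2·m_2 + 8·m_3 + 2·m_4 = 6(Δ_3 - Δ_2) = -42
Natural end conditions: m_0 = m_4 = 0.
Solving: m_0 = 0, m_1 = -423/14, m_2 = 174/7, m_3 = -321/28, m_4 = 0.
On [1, 3], S(t) = -6 - 27/4·(t - 1) + 87/7·(t - 1)² - 339/112·(t - 1)³.
With (t - 1) = 4/3: S(7/3) = -5/63.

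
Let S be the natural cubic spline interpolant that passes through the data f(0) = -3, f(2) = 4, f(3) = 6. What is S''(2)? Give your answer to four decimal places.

Let M_i = S''(x_i). Step sizes h_i = 2, 1; slopes of the chords Δ_i = (y_(i+1) - y_i)/h_i = 7/2, 2.
  2·M_0 + 6·M_1 + 1·M_2 = 6(Δ_1 - Δ_0) = -9
Natural end conditions: M_0 = M_2 = 0.
Hence M_0 = 0, M_1 = -3/2, M_2 = 0.

-1.5000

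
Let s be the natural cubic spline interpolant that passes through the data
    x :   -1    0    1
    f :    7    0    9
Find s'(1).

13

Put M_i = s'' at the i-th knot. Here h = (1, 1) and Δ = (-7, 9), so the interior equations h_(i-1)·M_(i-1) + 2(h_(i-1)+h_i)·M_i + h_i·M_(i+1) = 6(Δ_i − Δ_(i-1)) read
  1·M_0 + 4·M_1 + 1·M_2 = 6(Δ_1 - Δ_0) = 96
Natural end conditions: M_0 = M_2 = 0.
Solving the tridiagonal system: M_0 = 0, M_1 = 24, M_2 = 0.
On [0, 1], s'(x) = b_1 + 2c_1·x + 3d_1·x² with b_1 = Δ_1 - h_1(2M_1 + M_2)/6 = 1, c_1 = M_1/2 = 12, d_1 = (M_2 - M_1)/(6h_1) = -4. So s'(1) = 13.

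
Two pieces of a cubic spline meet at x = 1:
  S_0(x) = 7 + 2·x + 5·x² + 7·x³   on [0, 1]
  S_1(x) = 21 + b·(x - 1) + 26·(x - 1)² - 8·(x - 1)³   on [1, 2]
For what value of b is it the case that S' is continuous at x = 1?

33

S_0'(x) = 2 + 10·x + 21·x², so S_0'(1) = 33. On the right, S_1'(1) = b, so b = 33.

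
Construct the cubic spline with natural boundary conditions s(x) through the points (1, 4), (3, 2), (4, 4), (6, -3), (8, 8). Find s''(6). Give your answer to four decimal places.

Let M_i = s''(x_i). Step sizes h_i = 2, 1, 2, 2; slopes of the chords Δ_i = (y_(i+1) - y_i)/h_i = -1, 2, -7/2, 11/2.
  2·M_0 + 6·M_1 + 1·M_2 = 6(Δ_1 - Δ_0) = 18
  1·M_1 + 6·M_2 + 2·M_3 = 6(Δ_2 - Δ_1) = -33
  2·M_2 + 8·M_3 + 2·M_4 = 6(Δ_3 - Δ_2) = 54
Natural end conditions: M_0 = M_4 = 0.
Forward elimination and back-substitution give M_0 = 0, M_1 = 291/64, M_2 = -297/32, M_3 = 1161/128, M_4 = 0.

9.0703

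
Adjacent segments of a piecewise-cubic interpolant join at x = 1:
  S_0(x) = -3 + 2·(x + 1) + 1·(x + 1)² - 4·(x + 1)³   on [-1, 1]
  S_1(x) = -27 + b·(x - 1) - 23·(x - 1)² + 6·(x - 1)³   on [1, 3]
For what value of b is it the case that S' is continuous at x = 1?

S_0'(x) = 2 + 2·(x + 1) - 12·(x + 1)², so S_0'(1) = -42. On the right, S_1'(1) = b, so b = -42.

-42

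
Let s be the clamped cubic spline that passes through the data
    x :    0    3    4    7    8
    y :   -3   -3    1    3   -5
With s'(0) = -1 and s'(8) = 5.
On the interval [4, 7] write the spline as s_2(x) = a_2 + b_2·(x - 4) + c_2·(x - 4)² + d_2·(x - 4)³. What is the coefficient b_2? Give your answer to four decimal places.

Write M_i for s''(x_i). With h_i = 3, 1, 3, 1 and divided differences Δ_i = 0, 4, 2/3, -8, the continuity of s' gives the tridiagonal system
  3·M_0 + 8·M_1 + 1·M_2 = 6(Δ_1 - Δ_0) = 24
  1·M_1 + 8·M_2 + 3·M_3 = 6(Δ_2 - Δ_1) = -20
  3·M_2 + 8·M_3 + 1·M_4 = 6(Δ_3 - Δ_2) = -52
Clamped end conditions give two more equations: 2h_0·M_0 + h_0·M_1 = 6(Δ_0 - s'(0)) = 6 and h_3·M_3 + 2h_3·M_4 = 6(s'(8) - Δ_3) = 78.
Solving the tridiagonal system: M_0 = -25/54, M_1 = 79/27, M_2 = 107/54, M_3 = -349/27, M_4 = 2455/54.
On [4, 7], with s_2(x) = a_2 + b_2·(x - 4) + c_2·(x - 4)² + d_2·(x - 4)³: c_2 = M_2/2 = 107/108, d_2 = (M_3 - M_2)/(6h_2) = -805/972, b_2 = Δ_2 - h_2(2M_2 + M_3)/6 = 139/27.

5.1481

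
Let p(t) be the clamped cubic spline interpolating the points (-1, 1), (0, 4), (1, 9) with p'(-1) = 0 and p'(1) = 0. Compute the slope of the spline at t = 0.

6

With σ_i denoting the second derivative at x_i, h_i = 1, 1, and Δ_i = (y_(i+1) − y_i)/h_i = 3, 5:
  1·σ_0 + 4·σ_1 + 1·σ_2 = 6(Δ_1 - Δ_0) = 12
Clamped end conditions give two more equations: 2h_0·σ_0 + h_0·σ_1 = 6(Δ_0 - p'(-1)) = 18 and h_1·σ_1 + 2h_1·σ_2 = 6(p'(1) - Δ_1) = -30.
Hence σ_0 = 6, σ_1 = 6, σ_2 = -18.
On [0, 1], p'(t) = b_1 + 2c_1·t + 3d_1·t² with b_1 = Δ_1 - h_1(2σ_1 + σ_2)/6 = 6, c_1 = σ_1/2 = 3, d_1 = (σ_2 - σ_1)/(6h_1) = -4. So p'(0) = 6.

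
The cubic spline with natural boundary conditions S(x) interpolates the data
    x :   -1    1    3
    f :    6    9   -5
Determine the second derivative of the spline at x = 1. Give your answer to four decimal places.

Write σ_i for S''(x_i). With h_i = 2, 2 and divided differences Δ_i = 3/2, -7, the continuity of S' gives the tridiagonal system
  2·σ_0 + 8·σ_1 + 2·σ_2 = 6(Δ_1 - Δ_0) = -51
Natural end conditions: σ_0 = σ_2 = 0.
Solving: σ_0 = 0, σ_1 = -51/8, σ_2 = 0.

-6.3750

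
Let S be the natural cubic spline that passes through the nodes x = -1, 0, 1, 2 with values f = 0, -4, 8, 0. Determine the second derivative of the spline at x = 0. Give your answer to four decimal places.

33.6000

Write M_i for S''(x_i). With h_i = 1, 1, 1 and divided differences Δ_i = -4, 12, -8, the continuity of S' gives the tridiagonal system
  1·M_0 + 4·M_1 + 1·M_2 = 6(Δ_1 - Δ_0) = 96
  1·M_1 + 4·M_2 + 1·M_3 = 6(Δ_2 - Δ_1) = -120
Natural end conditions: M_0 = M_3 = 0.
Solving: M_0 = 0, M_1 = 168/5, M_2 = -192/5, M_3 = 0.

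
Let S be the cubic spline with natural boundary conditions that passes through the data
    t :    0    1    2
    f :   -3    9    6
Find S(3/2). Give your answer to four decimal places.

8.9063

Let m_i = S''(x_i). Step sizes h_i = 1, 1; slopes of the chords Δ_i = (y_(i+1) - y_i)/h_i = 12, -3.
  1·m_0 + 4·m_1 + 1·m_2 = 6(Δ_1 - Δ_0) = -90
Natural end conditions: m_0 = m_2 = 0.
Solving: m_0 = 0, m_1 = -45/2, m_2 = 0.
On [1, 2], S(t) = 9 + 9/2·(t - 1) - 45/4·(t - 1)² + 15/4·(t - 1)³.
With (t - 1) = 1/2: S(3/2) = 285/32.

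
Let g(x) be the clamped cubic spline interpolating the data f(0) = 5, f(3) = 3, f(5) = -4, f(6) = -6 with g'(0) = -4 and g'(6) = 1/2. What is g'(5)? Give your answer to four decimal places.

With M_i denoting the second derivative at x_i, h_i = 3, 2, 1, and Δ_i = (y_(i+1) − y_i)/h_i = -2/3, -7/2, -2:
  3·M_0 + 10·M_1 + 2·M_2 = 6(Δ_1 - Δ_0) = -17
  2·M_1 + 6·M_2 + 1·M_3 = 6(Δ_2 - Δ_1) = 9
Clamped end conditions give two more equations: 2h_0·M_0 + h_0·M_1 = 6(Δ_0 - g'(0)) = 20 and h_2·M_2 + 2h_2·M_3 = 6(g'(6) - Δ_2) = 15.
Forward elimination and back-substitution give M_0 = 97/19, M_1 = -202/57, M_2 = 89/57, M_3 = 383/57.
On [5, 6], g'(x) = b_2 + 2c_2·(x - 5) + 3d_2·(x - 5)² with b_2 = Δ_2 - h_2(2M_2 + M_3)/6 = -415/114, c_2 = M_2/2 = 89/114, d_2 = (M_3 - M_2)/(6h_2) = 49/57. So g'(5) = -415/114.

-3.6404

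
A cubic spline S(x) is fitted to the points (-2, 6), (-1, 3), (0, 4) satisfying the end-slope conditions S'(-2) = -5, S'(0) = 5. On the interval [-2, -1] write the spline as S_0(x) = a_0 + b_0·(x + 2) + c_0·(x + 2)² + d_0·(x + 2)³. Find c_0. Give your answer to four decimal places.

Let M_i = S''(x_i). Step sizes h_i = 1, 1; slopes of the chords Δ_i = (y_(i+1) - y_i)/h_i = -3, 1.
  1·M_0 + 4·M_1 + 1·M_2 = 6(Δ_1 - Δ_0) = 24
Clamped end conditions give two more equations: 2h_0·M_0 + h_0·M_1 = 6(Δ_0 - S'(-2)) = 12 and h_1·M_1 + 2h_1·M_2 = 6(S'(0) - Δ_1) = 24.
Solving the tridiagonal system: M_0 = 5, M_1 = 2, M_2 = 11.
On [-2, -1], with S_0(x) = a_0 + b_0·(x + 2) + c_0·(x + 2)² + d_0·(x + 2)³: c_0 = M_0/2 = 5/2, d_0 = (M_1 - M_0)/(6h_0) = -1/2, b_0 = Δ_0 - h_0(2M_0 + M_1)/6 = -5.

2.5000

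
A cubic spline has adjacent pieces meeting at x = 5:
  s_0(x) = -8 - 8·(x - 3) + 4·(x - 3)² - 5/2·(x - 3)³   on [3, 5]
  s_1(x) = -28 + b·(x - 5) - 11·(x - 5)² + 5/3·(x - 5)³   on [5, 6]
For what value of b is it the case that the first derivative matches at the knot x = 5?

s_0'(x) = -8 + 8·(x - 3) - 15/2·(x - 3)², so s_0'(5) = -22. On the right, s_1'(5) = b, so b = -22.

-22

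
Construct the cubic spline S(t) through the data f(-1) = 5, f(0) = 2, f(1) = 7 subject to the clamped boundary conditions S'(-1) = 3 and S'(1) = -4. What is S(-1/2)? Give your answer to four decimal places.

3.6563

Put M_i = S'' at the i-th knot. Here h = (1, 1) and Δ = (-3, 5), so the interior equations h_(i-1)·M_(i-1) + 2(h_(i-1)+h_i)·M_i + h_i·M_(i+1) = 6(Δ_i − Δ_(i-1)) read
  1·M_0 + 4·M_1 + 1·M_2 = 6(Δ_1 - Δ_0) = 48
Clamped end conditions give two more equations: 2h_0·M_0 + h_0·M_1 = 6(Δ_0 - S'(-1)) = -36 and h_1·M_1 + 2h_1·M_2 = 6(S'(1) - Δ_1) = -54.
Forward elimination and back-substitution give M_0 = -67/2, M_1 = 31, M_2 = -85/2.
On [-1, 0], S(t) = 5 + 3·(t + 1) - 67/4·(t + 1)² + 43/4·(t + 1)³.
With (t + 1) = 1/2: S(-1/2) = 117/32.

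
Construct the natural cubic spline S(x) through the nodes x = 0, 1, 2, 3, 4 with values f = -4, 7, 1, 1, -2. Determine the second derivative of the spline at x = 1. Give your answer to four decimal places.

-30.2143

Write M_i for S''(x_i). With h_i = 1, 1, 1, 1 and divided differences Δ_i = 11, -6, 0, -3, the continuity of S' gives the tridiagonal system
  1·M_0 + 4·M_1 + 1·M_2 = 6(Δ_1 - Δ_0) = -102
  1·M_1 + 4·M_2 + 1·M_3 = 6(Δ_2 - Δ_1) = 36
  1·M_2 + 4·M_3 + 1·M_4 = 6(Δ_3 - Δ_2) = -18
Natural end conditions: M_0 = M_4 = 0.
Solving: M_0 = 0, M_1 = -423/14, M_2 = 132/7, M_3 = -129/14, M_4 = 0.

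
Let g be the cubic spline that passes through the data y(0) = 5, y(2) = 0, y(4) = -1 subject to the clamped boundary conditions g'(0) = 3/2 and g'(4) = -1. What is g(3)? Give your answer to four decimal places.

Write M_i for g''(x_i). With h_i = 2, 2 and divided differences Δ_i = -5/2, -1/2, the continuity of g' gives the tridiagonal system
  2·M_0 + 8·M_1 + 2·M_2 = 6(Δ_1 - Δ_0) = 12
Clamped end conditions give two more equations: 2h_0·M_0 + h_0·M_1 = 6(Δ_0 - g'(0)) = -24 and h_1·M_1 + 2h_1·M_2 = 6(g'(4) - Δ_1) = -3.
Hence M_0 = -65/8, M_1 = 17/4, M_2 = -23/8.
On [2, 4], g(x) = 0 - 19/8·(x - 2) + 17/8·(x - 2)² - 19/32·(x - 2)³.
With (x - 2) = 1: g(3) = -27/32.

-0.8438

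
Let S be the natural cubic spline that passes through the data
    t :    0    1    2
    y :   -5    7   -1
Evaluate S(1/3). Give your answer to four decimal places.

With m_i denoting the second derivative at x_i, h_i = 1, 1, and Δ_i = (y_(i+1) − y_i)/h_i = 12, -8:
  1·m_0 + 4·m_1 + 1·m_2 = 6(Δ_1 - Δ_0) = -120
Natural end conditions: m_0 = m_2 = 0.
Forward elimination and back-substitution give m_0 = 0, m_1 = -30, m_2 = 0.
On [0, 1], S(t) = -5 + 17·t + 0·t² - 5·t³.
With t = 1/3: S(1/3) = 13/27.

0.4815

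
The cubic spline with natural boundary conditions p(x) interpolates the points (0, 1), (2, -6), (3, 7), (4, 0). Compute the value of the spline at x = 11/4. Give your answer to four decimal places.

4.8210

With m_i denoting the second derivative at x_i, h_i = 2, 1, 1, and Δ_i = (y_(i+1) − y_i)/h_i = -7/2, 13, -7:
  2·m_0 + 6·m_1 + 1·m_2 = 6(Δ_1 - Δ_0) = 99
  1·m_1 + 4·m_2 + 1·m_3 = 6(Δ_2 - Δ_1) = -120
Natural end conditions: m_0 = m_3 = 0.
Solving: m_0 = 0, m_1 = 516/23, m_2 = -819/23, m_3 = 0.
On [2, 3], p(x) = -6 + 527/46·(x - 2) + 258/23·(x - 2)² - 445/46·(x - 2)³.
With (x - 2) = 3/4: p(11/4) = 14193/2944.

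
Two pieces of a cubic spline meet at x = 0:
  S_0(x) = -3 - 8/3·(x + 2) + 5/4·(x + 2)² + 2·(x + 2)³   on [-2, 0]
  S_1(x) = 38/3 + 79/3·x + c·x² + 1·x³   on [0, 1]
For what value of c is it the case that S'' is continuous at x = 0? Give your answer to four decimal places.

13.2500

S_0''(x) = 5/2 + 12·(x + 2), so S_0''(0) = 53/2. On the right, S_1''(0) = 2c, so c = 53/4.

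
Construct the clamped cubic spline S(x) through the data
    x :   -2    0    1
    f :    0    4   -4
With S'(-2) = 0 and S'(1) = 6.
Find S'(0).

-9

Let M_i = S''(x_i). Step sizes h_i = 2, 1; slopes of the chords Δ_i = (y_(i+1) - y_i)/h_i = 2, -8.
  2·M_0 + 6·M_1 + 1·M_2 = 6(Δ_1 - Δ_0) = -60
Clamped end conditions give two more equations: 2h_0·M_0 + h_0·M_1 = 6(Δ_0 - S'(-2)) = 12 and h_1·M_1 + 2h_1·M_2 = 6(S'(1) - Δ_1) = 84.
Solving: M_0 = 15, M_1 = -24, M_2 = 54.
On [0, 1], S'(x) = b_1 + 2c_1·x + 3d_1·x² with b_1 = Δ_1 - h_1(2M_1 + M_2)/6 = -9, c_1 = M_1/2 = -12, d_1 = (M_2 - M_1)/(6h_1) = 13. So S'(0) = -9.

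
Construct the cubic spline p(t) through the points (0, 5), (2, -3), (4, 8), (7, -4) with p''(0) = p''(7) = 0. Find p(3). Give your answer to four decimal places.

Let σ_i = p''(x_i). Step sizes h_i = 2, 2, 3; slopes of the chords Δ_i = (y_(i+1) - y_i)/h_i = -4, 11/2, -4.
  2·σ_0 + 8·σ_1 + 2·σ_2 = 6(Δ_1 - Δ_0) = 57
  2·σ_1 + 10·σ_2 + 3·σ_3 = 6(Δ_2 - Δ_1) = -57
Natural end conditions: σ_0 = σ_3 = 0.
Solving the tridiagonal system: σ_0 = 0, σ_1 = 9, σ_2 = -15/2, σ_3 = 0.
On [2, 4], p(t) = -3 + 2·(t - 2) + 9/2·(t - 2)² - 11/8·(t - 2)³.
With (t - 2) = 1: p(3) = 17/8.

2.1250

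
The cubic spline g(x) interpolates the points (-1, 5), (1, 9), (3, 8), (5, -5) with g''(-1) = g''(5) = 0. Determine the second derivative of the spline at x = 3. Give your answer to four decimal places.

With M_i denoting the second derivative at x_i, h_i = 2, 2, 2, and Δ_i = (y_(i+1) − y_i)/h_i = 2, -1/2, -13/2:
  2·M_0 + 8·M_1 + 2·M_2 = 6(Δ_1 - Δ_0) = -15
  2·M_1 + 8·M_2 + 2·M_3 = 6(Δ_2 - Δ_1) = -36
Natural end conditions: M_0 = M_3 = 0.
Hence M_0 = 0, M_1 = -4/5, M_2 = -43/10, M_3 = 0.

-4.3000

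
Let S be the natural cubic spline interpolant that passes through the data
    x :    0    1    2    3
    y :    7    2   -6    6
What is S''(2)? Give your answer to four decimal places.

33.2000

Write M_i for S''(x_i). With h_i = 1, 1, 1 and divided differences Δ_i = -5, -8, 12, the continuity of S' gives the tridiagonal system
  1·M_0 + 4·M_1 + 1·M_2 = 6(Δ_1 - Δ_0) = -18
  1·M_1 + 4·M_2 + 1·M_3 = 6(Δ_2 - Δ_1) = 120
Natural end conditions: M_0 = M_3 = 0.
Hence M_0 = 0, M_1 = -64/5, M_2 = 166/5, M_3 = 0.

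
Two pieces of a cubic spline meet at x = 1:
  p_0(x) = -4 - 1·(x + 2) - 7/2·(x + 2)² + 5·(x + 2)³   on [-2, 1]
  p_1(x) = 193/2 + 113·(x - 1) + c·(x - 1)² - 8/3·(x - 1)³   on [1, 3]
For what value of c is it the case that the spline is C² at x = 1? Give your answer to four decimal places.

41.5000

p_0''(x) = -7 + 30·(x + 2), so p_0''(1) = 83. On the right, p_1''(1) = 2c, so c = 83/2.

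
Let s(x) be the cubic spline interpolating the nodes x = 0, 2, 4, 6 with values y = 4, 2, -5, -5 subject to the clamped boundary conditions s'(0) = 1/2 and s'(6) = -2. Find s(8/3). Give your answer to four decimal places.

Let M_i = s''(x_i). Step sizes h_i = 2, 2, 2; slopes of the chords Δ_i = (y_(i+1) - y_i)/h_i = -1, -7/2, 0.
  2·M_0 + 8·M_1 + 2·M_2 = 6(Δ_1 - Δ_0) = -15
  2·M_1 + 8·M_2 + 2·M_3 = 6(Δ_2 - Δ_1) = 21
Clamped end conditions give two more equations: 2h_0·M_0 + h_0·M_1 = 6(Δ_0 - s'(0)) = -9 and h_2·M_2 + 2h_2·M_3 = 6(s'(6) - Δ_2) = -12.
Forward elimination and back-substitution give M_0 = -5/6, M_1 = -17/6, M_2 = 14/3, M_3 = -16/3.
On [2, 4], s(x) = 2 - 19/6·(x - 2) - 17/12·(x - 2)² + 5/8·(x - 2)³.
With (x - 2) = 2/3: s(8/3) = -5/9.

-0.5556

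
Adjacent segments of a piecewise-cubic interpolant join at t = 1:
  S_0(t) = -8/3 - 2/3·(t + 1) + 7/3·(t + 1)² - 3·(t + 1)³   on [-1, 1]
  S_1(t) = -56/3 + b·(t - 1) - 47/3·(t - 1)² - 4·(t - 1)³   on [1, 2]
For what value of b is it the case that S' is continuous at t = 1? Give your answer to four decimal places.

-27.3333

S_0'(t) = -2/3 + 14/3·(t + 1) - 9·(t + 1)², so S_0'(1) = -82/3. On the right, S_1'(1) = b, so b = -82/3.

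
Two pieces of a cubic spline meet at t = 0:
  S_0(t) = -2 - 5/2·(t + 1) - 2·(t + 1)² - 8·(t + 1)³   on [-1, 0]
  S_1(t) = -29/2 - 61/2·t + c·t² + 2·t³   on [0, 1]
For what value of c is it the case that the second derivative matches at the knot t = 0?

-26

S_0''(t) = -4 - 48·(t + 1), so S_0''(0) = -52. On the right, S_1''(0) = 2c, so c = -26.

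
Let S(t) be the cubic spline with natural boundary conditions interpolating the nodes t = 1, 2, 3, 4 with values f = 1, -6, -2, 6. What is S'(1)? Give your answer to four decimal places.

-9.6667

Let m_i = S''(x_i). Step sizes h_i = 1, 1, 1; slopes of the chords Δ_i = (y_(i+1) - y_i)/h_i = -7, 4, 8.
  1·m_0 + 4·m_1 + 1·m_2 = 6(Δ_1 - Δ_0) = 66
  1·m_1 + 4·m_2 + 1·m_3 = 6(Δ_2 - Δ_1) = 24
Natural end conditions: m_0 = m_3 = 0.
Solving: m_0 = 0, m_1 = 16, m_2 = 2, m_3 = 0.
On [1, 2], S'(t) = b_0 + 2c_0·(t - 1) + 3d_0·(t - 1)² with b_0 = Δ_0 - h_0(2m_0 + m_1)/6 = -29/3, c_0 = m_0/2 = 0, d_0 = (m_1 - m_0)/(6h_0) = 8/3. So S'(1) = -29/3.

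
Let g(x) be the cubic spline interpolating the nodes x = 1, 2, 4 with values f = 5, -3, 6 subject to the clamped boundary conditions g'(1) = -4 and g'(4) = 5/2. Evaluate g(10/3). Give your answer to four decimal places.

2.2099

With σ_i denoting the second derivative at x_i, h_i = 1, 2, and Δ_i = (y_(i+1) − y_i)/h_i = -8, 9/2:
  1·σ_0 + 6·σ_1 + 2·σ_2 = 6(Δ_1 - Δ_0) = 75
Clamped end conditions give two more equations: 2h_0·σ_0 + h_0·σ_1 = 6(Δ_0 - g'(1)) = -24 and h_1·σ_1 + 2h_1·σ_2 = 6(g'(4) - Δ_1) = -12.
Forward elimination and back-substitution give σ_0 = -67/3, σ_1 = 62/3, σ_2 = -40/3.
On [2, 4], g(x) = -3 - 29/6·(x - 2) + 31/3·(x - 2)² - 17/6·(x - 2)³.
With (x - 2) = 4/3: g(10/3) = 179/81.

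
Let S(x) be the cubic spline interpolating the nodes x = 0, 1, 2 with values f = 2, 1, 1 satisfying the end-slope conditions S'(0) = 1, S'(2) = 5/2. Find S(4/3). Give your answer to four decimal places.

0.5741

Write σ_i for S''(x_i). With h_i = 1, 1 and divided differences Δ_i = -1, 0, the continuity of S' gives the tridiagonal system
  1·σ_0 + 4·σ_1 + 1·σ_2 = 6(Δ_1 - Δ_0) = 6
Clamped end conditions give two more equations: 2h_0·σ_0 + h_0·σ_1 = 6(Δ_0 - S'(0)) = -12 and h_1·σ_1 + 2h_1·σ_2 = 6(S'(2) - Δ_1) = 15.
Solving the tridiagonal system: σ_0 = -27/4, σ_1 = 3/2, σ_2 = 27/4.
On [1, 2], S(x) = 1 - 13/8·(x - 1) + 3/4·(x - 1)² + 7/8·(x - 1)³.
With (x - 1) = 1/3: S(4/3) = 31/54.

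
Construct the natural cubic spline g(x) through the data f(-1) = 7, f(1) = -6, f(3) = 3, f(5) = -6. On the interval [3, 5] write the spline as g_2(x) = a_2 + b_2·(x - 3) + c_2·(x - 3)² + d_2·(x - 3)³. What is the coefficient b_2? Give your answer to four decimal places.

1.7667

Let σ_i = g''(x_i). Step sizes h_i = 2, 2, 2; slopes of the chords Δ_i = (y_(i+1) - y_i)/h_i = -13/2, 9/2, -9/2.
  2·σ_0 + 8·σ_1 + 2·σ_2 = 6(Δ_1 - Δ_0) = 66
  2·σ_1 + 8·σ_2 + 2·σ_3 = 6(Δ_2 - Δ_1) = -54
Natural end conditions: σ_0 = σ_3 = 0.
Forward elimination and back-substitution give σ_0 = 0, σ_1 = 53/5, σ_2 = -47/5, σ_3 = 0.
On [3, 5], with g_2(x) = a_2 + b_2·(x - 3) + c_2·(x - 3)² + d_2·(x - 3)³: c_2 = σ_2/2 = -47/10, d_2 = (σ_3 - σ_2)/(6h_2) = 47/60, b_2 = Δ_2 - h_2(2σ_2 + σ_3)/6 = 53/30.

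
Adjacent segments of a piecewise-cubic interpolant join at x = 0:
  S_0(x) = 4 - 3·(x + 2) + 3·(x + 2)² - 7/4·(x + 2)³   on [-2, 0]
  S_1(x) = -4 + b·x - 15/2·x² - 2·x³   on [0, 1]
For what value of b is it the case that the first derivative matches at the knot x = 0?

S_0'(x) = -3 + 6·(x + 2) - 21/4·(x + 2)², so S_0'(0) = -12. On the right, S_1'(0) = b, so b = -12.

-12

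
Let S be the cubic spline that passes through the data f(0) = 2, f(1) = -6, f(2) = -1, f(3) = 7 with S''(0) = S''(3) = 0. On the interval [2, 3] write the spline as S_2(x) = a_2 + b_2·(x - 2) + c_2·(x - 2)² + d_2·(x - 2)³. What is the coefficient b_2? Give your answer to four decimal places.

With m_i denoting the second derivative at x_i, h_i = 1, 1, 1, and Δ_i = (y_(i+1) − y_i)/h_i = -8, 5, 8:
  1·m_0 + 4·m_1 + 1·m_2 = 6(Δ_1 - Δ_0) = 78
  1·m_1 + 4·m_2 + 1·m_3 = 6(Δ_2 - Δ_1) = 18
Natural end conditions: m_0 = m_3 = 0.
Solving: m_0 = 0, m_1 = 98/5, m_2 = -2/5, m_3 = 0.
On [2, 3], with S_2(x) = a_2 + b_2·(x - 2) + c_2·(x - 2)² + d_2·(x - 2)³: c_2 = m_2/2 = -1/5, d_2 = (m_3 - m_2)/(6h_2) = 1/15, b_2 = Δ_2 - h_2(2m_2 + m_3)/6 = 122/15.

8.1333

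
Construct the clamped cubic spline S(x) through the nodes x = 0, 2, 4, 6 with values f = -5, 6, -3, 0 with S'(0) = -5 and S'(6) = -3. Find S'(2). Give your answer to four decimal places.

2.5333

With m_i denoting the second derivative at x_i, h_i = 2, 2, 2, and Δ_i = (y_(i+1) − y_i)/h_i = 11/2, -9/2, 3/2:
  2·m_0 + 8·m_1 + 2·m_2 = 6(Δ_1 - Δ_0) = -60
  2·m_1 + 8·m_2 + 2·m_3 = 6(Δ_2 - Δ_1) = 36
Clamped end conditions give two more equations: 2h_0·m_0 + h_0·m_1 = 6(Δ_0 - S'(0)) = 63 and h_2·m_2 + 2h_2·m_3 = 6(S'(6) - Δ_2) = -27.
Forward elimination and back-substitution give m_0 = 719/30, m_1 = -493/30, m_2 = 353/30, m_3 = -379/30.
On [2, 4], S'(x) = b_1 + 2c_1·(x - 2) + 3d_1·(x - 2)² with b_1 = Δ_1 - h_1(2m_1 + m_2)/6 = 38/15, c_1 = m_1/2 = -493/60, d_1 = (m_2 - m_1)/(6h_1) = 47/20. So S'(2) = 38/15.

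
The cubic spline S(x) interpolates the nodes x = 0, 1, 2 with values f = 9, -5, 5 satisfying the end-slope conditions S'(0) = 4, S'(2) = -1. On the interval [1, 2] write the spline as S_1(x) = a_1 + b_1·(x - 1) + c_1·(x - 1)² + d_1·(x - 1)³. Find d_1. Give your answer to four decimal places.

Put M_i = S'' at the i-th knot. Here h = (1, 1) and Δ = (-14, 10), so the interior equations h_(i-1)·M_(i-1) + 2(h_(i-1)+h_i)·M_i + h_i·M_(i+1) = 6(Δ_i − Δ_(i-1)) read
  1·M_0 + 4·M_1 + 1·M_2 = 6(Δ_1 - Δ_0) = 144
Clamped end conditions give two more equations: 2h_0·M_0 + h_0·M_1 = 6(Δ_0 - S'(0)) = -108 and h_1·M_1 + 2h_1·M_2 = 6(S'(2) - Δ_1) = -66.
Forward elimination and back-substitution give M_0 = -185/2, M_1 = 77, M_2 = -143/2.
On [1, 2], with S_1(x) = a_1 + b_1·(x - 1) + c_1·(x - 1)² + d_1·(x - 1)³: c_1 = M_1/2 = 77/2, d_1 = (M_2 - M_1)/(6h_1) = -99/4, b_1 = Δ_1 - h_1(2M_1 + M_2)/6 = -15/4.

-24.7500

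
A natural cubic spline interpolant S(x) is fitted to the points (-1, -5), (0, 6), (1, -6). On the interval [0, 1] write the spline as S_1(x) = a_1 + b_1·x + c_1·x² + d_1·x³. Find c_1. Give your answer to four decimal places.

Write σ_i for S''(x_i). With h_i = 1, 1 and divided differences Δ_i = 11, -12, the continuity of S' gives the tridiagonal system
  1·σ_0 + 4·σ_1 + 1·σ_2 = 6(Δ_1 - Δ_0) = -138
Natural end conditions: σ_0 = σ_2 = 0.
Solving the tridiagonal system: σ_0 = 0, σ_1 = -69/2, σ_2 = 0.
On [0, 1], with S_1(x) = a_1 + b_1·x + c_1·x² + d_1·x³: c_1 = σ_1/2 = -69/4, d_1 = (σ_2 - σ_1)/(6h_1) = 23/4, b_1 = Δ_1 - h_1(2σ_1 + σ_2)/6 = -1/2.

-17.2500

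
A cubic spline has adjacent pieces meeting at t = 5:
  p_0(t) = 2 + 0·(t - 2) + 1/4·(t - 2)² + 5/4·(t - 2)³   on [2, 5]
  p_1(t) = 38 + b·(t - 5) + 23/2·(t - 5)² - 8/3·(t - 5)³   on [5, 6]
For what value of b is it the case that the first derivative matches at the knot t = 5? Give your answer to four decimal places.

35.2500

p_0'(t) = 0 + 1/2·(t - 2) + 15/4·(t - 2)², so p_0'(5) = 141/4. On the right, p_1'(5) = b, so b = 141/4.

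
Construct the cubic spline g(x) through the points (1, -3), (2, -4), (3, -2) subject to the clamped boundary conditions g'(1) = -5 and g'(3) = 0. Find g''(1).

Write M_i for g''(x_i). With h_i = 1, 1 and divided differences Δ_i = -1, 2, the continuity of g' gives the tridiagonal system
  1·M_0 + 4·M_1 + 1·M_2 = 6(Δ_1 - Δ_0) = 18
Clamped end conditions give two more equations: 2h_0·M_0 + h_0·M_1 = 6(Δ_0 - g'(1)) = 24 and h_1·M_1 + 2h_1·M_2 = 6(g'(3) - Δ_1) = -12.
Forward elimination and back-substitution give M_0 = 10, M_1 = 4, M_2 = -8.

10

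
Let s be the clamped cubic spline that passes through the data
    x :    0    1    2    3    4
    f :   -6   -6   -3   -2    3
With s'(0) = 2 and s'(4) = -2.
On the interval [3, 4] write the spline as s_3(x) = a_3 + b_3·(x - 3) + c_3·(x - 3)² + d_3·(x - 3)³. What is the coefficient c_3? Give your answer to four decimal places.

Write M_i for s''(x_i). With h_i = 1, 1, 1, 1 and divided differences Δ_i = 0, 3, 1, 5, the continuity of s' gives the tridiagonal system
  1·M_0 + 4·M_1 + 1·M_2 = 6(Δ_1 - Δ_0) = 18
  1·M_1 + 4·M_2 + 1·M_3 = 6(Δ_2 - Δ_1) = -12
  1·M_2 + 4·M_3 + 1·M_4 = 6(Δ_3 - Δ_2) = 24
Clamped end conditions give two more equations: 2h_0·M_0 + h_0·M_1 = 6(Δ_0 - s'(0)) = -12 and h_3·M_3 + 2h_3·M_4 = 6(s'(4) - Δ_3) = -42.
Forward elimination and back-substitution give M_0 = -43/4, M_1 = 19/2, M_2 = -37/4, M_3 = 31/2, M_4 = -115/4.
On [3, 4], with s_3(x) = a_3 + b_3·(x - 3) + c_3·(x - 3)² + d_3·(x - 3)³: c_3 = M_3/2 = 31/4, d_3 = (M_4 - M_3)/(6h_3) = -59/8, b_3 = Δ_3 - h_3(2M_3 + M_4)/6 = 37/8.

7.7500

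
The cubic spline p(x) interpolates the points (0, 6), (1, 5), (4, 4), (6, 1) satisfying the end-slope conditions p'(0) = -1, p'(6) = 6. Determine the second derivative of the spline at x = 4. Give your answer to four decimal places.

-3.9872

With m_i denoting the second derivative at x_i, h_i = 1, 3, 2, and Δ_i = (y_(i+1) − y_i)/h_i = -1, -1/3, -3/2:
  1·m_0 + 8·m_1 + 3·m_2 = 6(Δ_1 - Δ_0) = 4
  3·m_1 + 10·m_2 + 2·m_3 = 6(Δ_2 - Δ_1) = -7
Clamped end conditions give two more equations: 2h_0·m_0 + h_0·m_1 = 6(Δ_0 - p'(0)) = 0 and h_2·m_2 + 2h_2·m_3 = 6(p'(6) - Δ_2) = 45.
Solving the tridiagonal system: m_0 = -83/78, m_1 = 83/39, m_2 = -311/78, m_3 = 1033/78.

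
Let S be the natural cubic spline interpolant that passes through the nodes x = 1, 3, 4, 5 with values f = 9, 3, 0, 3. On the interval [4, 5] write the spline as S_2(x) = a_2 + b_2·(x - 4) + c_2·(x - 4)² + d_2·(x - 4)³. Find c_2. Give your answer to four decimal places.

4.6957

Let M_i = S''(x_i). Step sizes h_i = 2, 1, 1; slopes of the chords Δ_i = (y_(i+1) - y_i)/h_i = -3, -3, 3.
  2·M_0 + 6·M_1 + 1·M_2 = 6(Δ_1 - Δ_0) = 0
  1·M_1 + 4·M_2 + 1·M_3 = 6(Δ_2 - Δ_1) = 36
Natural end conditions: M_0 = M_3 = 0.
Solving: M_0 = 0, M_1 = -36/23, M_2 = 216/23, M_3 = 0.
On [4, 5], with S_2(x) = a_2 + b_2·(x - 4) + c_2·(x - 4)² + d_2·(x - 4)³: c_2 = M_2/2 = 108/23, d_2 = (M_3 - M_2)/(6h_2) = -36/23, b_2 = Δ_2 - h_2(2M_2 + M_3)/6 = -3/23.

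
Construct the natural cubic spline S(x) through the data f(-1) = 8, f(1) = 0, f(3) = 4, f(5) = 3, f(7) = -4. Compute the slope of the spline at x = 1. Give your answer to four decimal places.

Let M_i = S''(x_i). Step sizes h_i = 2, 2, 2, 2; slopes of the chords Δ_i = (y_(i+1) - y_i)/h_i = -4, 2, -1/2, -7/2.
  2·M_0 + 8·M_1 + 2·M_2 = 6(Δ_1 - Δ_0) = 36
  2·M_1 + 8·M_2 + 2·M_3 = 6(Δ_2 - Δ_1) = -15
  2·M_2 + 8·M_3 + 2·M_4 = 6(Δ_3 - Δ_2) = -18
Natural end conditions: M_0 = M_4 = 0.
Forward elimination and back-substitution give M_0 = 0, M_1 = 291/56, M_2 = -39/14, M_3 = -87/56, M_4 = 0.
On [1, 3], S'(x) = b_1 + 2c_1·(x - 1) + 3d_1·(x - 1)² with b_1 = Δ_1 - h_1(2M_1 + M_2)/6 = -15/28, c_1 = M_1/2 = 291/112, d_1 = (M_2 - M_1)/(6h_1) = -149/224. So S'(1) = -15/28.

-0.5357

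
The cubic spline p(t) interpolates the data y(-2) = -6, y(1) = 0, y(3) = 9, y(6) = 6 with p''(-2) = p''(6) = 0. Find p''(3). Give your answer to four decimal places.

-3.7500

Put M_i = p'' at the i-th knot. Here h = (3, 2, 3) and Δ = (2, 9/2, -1), so the interior equations h_(i-1)·M_(i-1) + 2(h_(i-1)+h_i)·M_i + h_i·M_(i+1) = 6(Δ_i − Δ_(i-1)) read
  3·M_0 + 10·M_1 + 2·M_2 = 6(Δ_1 - Δ_0) = 15
  2·M_1 + 10·M_2 + 3·M_3 = 6(Δ_2 - Δ_1) = -33
Natural end conditions: M_0 = M_3 = 0.
Hence M_0 = 0, M_1 = 9/4, M_2 = -15/4, M_3 = 0.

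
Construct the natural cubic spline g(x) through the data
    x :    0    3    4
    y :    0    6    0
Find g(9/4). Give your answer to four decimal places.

Let σ_i = g''(x_i). Step sizes h_i = 3, 1; slopes of the chords Δ_i = (y_(i+1) - y_i)/h_i = 2, -6.
  3·σ_0 + 8·σ_1 + 1·σ_2 = 6(Δ_1 - Δ_0) = -48
Natural end conditions: σ_0 = σ_2 = 0.
Hence σ_0 = 0, σ_1 = -6, σ_2 = 0.
On [0, 3], g(x) = 0 + 5·x + 0·x² - 1/3·x³.
With x = 9/4: g(9/4) = 477/64.

7.4531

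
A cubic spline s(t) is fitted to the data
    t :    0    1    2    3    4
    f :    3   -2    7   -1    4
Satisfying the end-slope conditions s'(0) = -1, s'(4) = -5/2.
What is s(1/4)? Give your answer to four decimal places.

1.9304

With M_i denoting the second derivative at x_i, h_i = 1, 1, 1, 1, and Δ_i = (y_(i+1) − y_i)/h_i = -5, 9, -8, 5:
  1·M_0 + 4·M_1 + 1·M_2 = 6(Δ_1 - Δ_0) = 84
  1·M_1 + 4·M_2 + 1·M_3 = 6(Δ_2 - Δ_1) = -102
  1·M_2 + 4·M_3 + 1·M_4 = 6(Δ_3 - Δ_2) = 78
Clamped end conditions give two more equations: 2h_0·M_0 + h_0·M_1 = 6(Δ_0 - s'(0)) = -24 and h_3·M_3 + 2h_3·M_4 = 6(s'(4) - Δ_3) = -45.
Forward elimination and back-substitution give M_0 = -1809/56, M_1 = 1137/28, M_2 = -369/8, M_3 = 1173/28, M_4 = -2433/56.
On [0, 1], s(t) = 3 - 1·t - 1809/112·t² + 1361/112·t³.
With t = 1/4: s(1/4) = 13837/7168.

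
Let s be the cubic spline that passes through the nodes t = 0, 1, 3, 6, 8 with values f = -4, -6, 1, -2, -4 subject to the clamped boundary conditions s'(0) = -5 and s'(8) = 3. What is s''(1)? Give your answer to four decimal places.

Write m_i for s''(x_i). With h_i = 1, 2, 3, 2 and divided differences Δ_i = -2, 7/2, -1, -1, the continuity of s' gives the tridiagonal system
  1·m_0 + 6·m_1 + 2·m_2 = 6(Δ_1 - Δ_0) = 33
  2·m_1 + 10·m_2 + 3·m_3 = 6(Δ_2 - Δ_1) = -27
  3·m_2 + 10·m_3 + 2·m_4 = 6(Δ_3 - Δ_2) = 0
Clamped end conditions give two more equations: 2h_0·m_0 + h_0·m_1 = 6(Δ_0 - s'(0)) = 18 and h_3·m_3 + 2h_3·m_4 = 6(s'(8) - Δ_3) = 24.
Forward elimination and back-substitution give m_0 = 557/91, m_1 = 524/91, m_2 = -349/91, m_3 = -5/91, m_4 = 1097/182.

5.7582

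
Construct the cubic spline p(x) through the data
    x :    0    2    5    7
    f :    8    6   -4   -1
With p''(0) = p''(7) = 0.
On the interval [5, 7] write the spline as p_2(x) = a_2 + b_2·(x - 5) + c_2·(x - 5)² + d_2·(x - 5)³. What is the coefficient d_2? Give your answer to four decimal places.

Let m_i = p''(x_i). Step sizes h_i = 2, 3, 2; slopes of the chords Δ_i = (y_(i+1) - y_i)/h_i = -1, -10/3, 3/2.
  2·m_0 + 10·m_1 + 3·m_2 = 6(Δ_1 - Δ_0) = -14
  3·m_1 + 10·m_2 + 2·m_3 = 6(Δ_2 - Δ_1) = 29
Natural end conditions: m_0 = m_3 = 0.
Forward elimination and back-substitution give m_0 = 0, m_1 = -227/91, m_2 = 332/91, m_3 = 0.
On [5, 7], with p_2(x) = a_2 + b_2·(x - 5) + c_2·(x - 5)² + d_2·(x - 5)³: c_2 = m_2/2 = 166/91, d_2 = (m_3 - m_2)/(6h_2) = -83/273, b_2 = Δ_2 - h_2(2m_2 + m_3)/6 = -509/546.

-0.3040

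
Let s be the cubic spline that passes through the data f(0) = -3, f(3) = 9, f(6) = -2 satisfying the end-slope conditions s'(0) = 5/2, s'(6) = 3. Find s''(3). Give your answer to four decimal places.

-7.8333

Put m_i = s'' at the i-th knot. Here h = (3, 3) and Δ = (4, -11/3), so the interior equations h_(i-1)·m_(i-1) + 2(h_(i-1)+h_i)·m_i + h_i·m_(i+1) = 6(Δ_i − Δ_(i-1)) read
  3·m_0 + 12·m_1 + 3·m_2 = 6(Δ_1 - Δ_0) = -46
Clamped end conditions give two more equations: 2h_0·m_0 + h_0·m_1 = 6(Δ_0 - s'(0)) = 9 and h_1·m_1 + 2h_1·m_2 = 6(s'(6) - Δ_1) = 40.
Forward elimination and back-substitution give m_0 = 65/12, m_1 = -47/6, m_2 = 127/12.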